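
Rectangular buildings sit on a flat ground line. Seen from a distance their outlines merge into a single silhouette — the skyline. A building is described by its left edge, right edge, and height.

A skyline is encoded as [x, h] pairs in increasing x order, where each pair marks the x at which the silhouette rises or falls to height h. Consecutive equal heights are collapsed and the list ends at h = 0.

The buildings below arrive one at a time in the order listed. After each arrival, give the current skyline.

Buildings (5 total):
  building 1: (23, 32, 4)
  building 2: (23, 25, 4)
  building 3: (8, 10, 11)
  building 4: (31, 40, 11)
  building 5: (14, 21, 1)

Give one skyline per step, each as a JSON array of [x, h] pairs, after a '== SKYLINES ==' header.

== SKYLINES ==
[[23,4],[32,0]]
[[23,4],[32,0]]
[[8,11],[10,0],[23,4],[32,0]]
[[8,11],[10,0],[23,4],[31,11],[40,0]]
[[8,11],[10,0],[14,1],[21,0],[23,4],[31,11],[40,0]]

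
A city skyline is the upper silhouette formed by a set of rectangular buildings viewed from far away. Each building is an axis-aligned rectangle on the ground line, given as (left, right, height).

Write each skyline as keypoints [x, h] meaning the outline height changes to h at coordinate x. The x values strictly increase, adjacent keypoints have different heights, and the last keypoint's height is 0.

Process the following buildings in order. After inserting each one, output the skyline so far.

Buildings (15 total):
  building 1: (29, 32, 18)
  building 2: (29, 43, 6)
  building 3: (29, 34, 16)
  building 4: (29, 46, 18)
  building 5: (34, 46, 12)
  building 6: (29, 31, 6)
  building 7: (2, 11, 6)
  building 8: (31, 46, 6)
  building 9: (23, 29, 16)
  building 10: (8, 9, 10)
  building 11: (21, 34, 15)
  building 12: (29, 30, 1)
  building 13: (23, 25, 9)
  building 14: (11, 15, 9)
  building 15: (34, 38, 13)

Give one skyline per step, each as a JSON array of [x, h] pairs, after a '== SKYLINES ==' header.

== SKYLINES ==
[[29,18],[32,0]]
[[29,18],[32,6],[43,0]]
[[29,18],[32,16],[34,6],[43,0]]
[[29,18],[46,0]]
[[29,18],[46,0]]
[[29,18],[46,0]]
[[2,6],[11,0],[29,18],[46,0]]
[[2,6],[11,0],[29,18],[46,0]]
[[2,6],[11,0],[23,16],[29,18],[46,0]]
[[2,6],[8,10],[9,6],[11,0],[23,16],[29,18],[46,0]]
[[2,6],[8,10],[9,6],[11,0],[21,15],[23,16],[29,18],[46,0]]
[[2,6],[8,10],[9,6],[11,0],[21,15],[23,16],[29,18],[46,0]]
[[2,6],[8,10],[9,6],[11,0],[21,15],[23,16],[29,18],[46,0]]
[[2,6],[8,10],[9,6],[11,9],[15,0],[21,15],[23,16],[29,18],[46,0]]
[[2,6],[8,10],[9,6],[11,9],[15,0],[21,15],[23,16],[29,18],[46,0]]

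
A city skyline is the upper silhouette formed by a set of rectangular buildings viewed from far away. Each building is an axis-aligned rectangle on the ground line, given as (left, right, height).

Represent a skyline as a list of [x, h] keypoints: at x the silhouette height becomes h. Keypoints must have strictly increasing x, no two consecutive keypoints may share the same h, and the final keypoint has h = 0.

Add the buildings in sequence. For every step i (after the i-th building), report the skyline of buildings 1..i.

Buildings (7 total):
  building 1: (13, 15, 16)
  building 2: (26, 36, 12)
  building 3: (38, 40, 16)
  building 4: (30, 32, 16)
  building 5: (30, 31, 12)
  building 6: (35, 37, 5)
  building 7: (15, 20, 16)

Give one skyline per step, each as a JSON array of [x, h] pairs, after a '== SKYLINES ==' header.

== SKYLINES ==
[[13,16],[15,0]]
[[13,16],[15,0],[26,12],[36,0]]
[[13,16],[15,0],[26,12],[36,0],[38,16],[40,0]]
[[13,16],[15,0],[26,12],[30,16],[32,12],[36,0],[38,16],[40,0]]
[[13,16],[15,0],[26,12],[30,16],[32,12],[36,0],[38,16],[40,0]]
[[13,16],[15,0],[26,12],[30,16],[32,12],[36,5],[37,0],[38,16],[40,0]]
[[13,16],[20,0],[26,12],[30,16],[32,12],[36,5],[37,0],[38,16],[40,0]]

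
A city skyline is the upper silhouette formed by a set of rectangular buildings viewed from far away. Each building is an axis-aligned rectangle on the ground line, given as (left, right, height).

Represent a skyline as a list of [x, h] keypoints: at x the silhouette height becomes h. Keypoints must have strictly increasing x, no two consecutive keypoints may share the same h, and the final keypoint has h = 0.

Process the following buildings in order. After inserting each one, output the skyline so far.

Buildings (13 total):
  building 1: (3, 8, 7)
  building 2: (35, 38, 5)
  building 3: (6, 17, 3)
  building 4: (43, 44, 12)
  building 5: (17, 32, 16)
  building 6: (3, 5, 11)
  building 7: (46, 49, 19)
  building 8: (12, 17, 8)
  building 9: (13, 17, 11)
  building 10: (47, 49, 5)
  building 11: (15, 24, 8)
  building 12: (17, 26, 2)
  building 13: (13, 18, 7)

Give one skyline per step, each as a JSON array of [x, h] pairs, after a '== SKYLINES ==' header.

== SKYLINES ==
[[3,7],[8,0]]
[[3,7],[8,0],[35,5],[38,0]]
[[3,7],[8,3],[17,0],[35,5],[38,0]]
[[3,7],[8,3],[17,0],[35,5],[38,0],[43,12],[44,0]]
[[3,7],[8,3],[17,16],[32,0],[35,5],[38,0],[43,12],[44,0]]
[[3,11],[5,7],[8,3],[17,16],[32,0],[35,5],[38,0],[43,12],[44,0]]
[[3,11],[5,7],[8,3],[17,16],[32,0],[35,5],[38,0],[43,12],[44,0],[46,19],[49,0]]
[[3,11],[5,7],[8,3],[12,8],[17,16],[32,0],[35,5],[38,0],[43,12],[44,0],[46,19],[49,0]]
[[3,11],[5,7],[8,3],[12,8],[13,11],[17,16],[32,0],[35,5],[38,0],[43,12],[44,0],[46,19],[49,0]]
[[3,11],[5,7],[8,3],[12,8],[13,11],[17,16],[32,0],[35,5],[38,0],[43,12],[44,0],[46,19],[49,0]]
[[3,11],[5,7],[8,3],[12,8],[13,11],[17,16],[32,0],[35,5],[38,0],[43,12],[44,0],[46,19],[49,0]]
[[3,11],[5,7],[8,3],[12,8],[13,11],[17,16],[32,0],[35,5],[38,0],[43,12],[44,0],[46,19],[49,0]]
[[3,11],[5,7],[8,3],[12,8],[13,11],[17,16],[32,0],[35,5],[38,0],[43,12],[44,0],[46,19],[49,0]]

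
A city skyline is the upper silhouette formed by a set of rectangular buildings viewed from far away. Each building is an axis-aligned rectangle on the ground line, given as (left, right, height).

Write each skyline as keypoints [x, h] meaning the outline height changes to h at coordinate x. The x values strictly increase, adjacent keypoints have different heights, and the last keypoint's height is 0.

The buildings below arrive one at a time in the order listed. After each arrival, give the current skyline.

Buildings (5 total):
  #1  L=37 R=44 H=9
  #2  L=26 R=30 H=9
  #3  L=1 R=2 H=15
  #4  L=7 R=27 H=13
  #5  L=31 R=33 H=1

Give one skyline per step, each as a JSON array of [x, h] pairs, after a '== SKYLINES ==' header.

== SKYLINES ==
[[37,9],[44,0]]
[[26,9],[30,0],[37,9],[44,0]]
[[1,15],[2,0],[26,9],[30,0],[37,9],[44,0]]
[[1,15],[2,0],[7,13],[27,9],[30,0],[37,9],[44,0]]
[[1,15],[2,0],[7,13],[27,9],[30,0],[31,1],[33,0],[37,9],[44,0]]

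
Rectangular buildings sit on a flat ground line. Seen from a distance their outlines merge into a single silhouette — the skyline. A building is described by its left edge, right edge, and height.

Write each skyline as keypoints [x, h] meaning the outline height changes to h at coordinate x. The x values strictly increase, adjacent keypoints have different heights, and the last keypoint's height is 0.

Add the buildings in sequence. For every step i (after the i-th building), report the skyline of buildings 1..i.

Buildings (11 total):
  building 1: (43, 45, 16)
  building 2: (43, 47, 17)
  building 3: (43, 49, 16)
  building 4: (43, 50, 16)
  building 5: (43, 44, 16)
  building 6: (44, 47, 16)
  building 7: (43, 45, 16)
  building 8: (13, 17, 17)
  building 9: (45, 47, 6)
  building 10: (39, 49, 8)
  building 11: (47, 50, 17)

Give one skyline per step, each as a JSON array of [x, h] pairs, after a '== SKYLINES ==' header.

== SKYLINES ==
[[43,16],[45,0]]
[[43,17],[47,0]]
[[43,17],[47,16],[49,0]]
[[43,17],[47,16],[50,0]]
[[43,17],[47,16],[50,0]]
[[43,17],[47,16],[50,0]]
[[43,17],[47,16],[50,0]]
[[13,17],[17,0],[43,17],[47,16],[50,0]]
[[13,17],[17,0],[43,17],[47,16],[50,0]]
[[13,17],[17,0],[39,8],[43,17],[47,16],[50,0]]
[[13,17],[17,0],[39,8],[43,17],[50,0]]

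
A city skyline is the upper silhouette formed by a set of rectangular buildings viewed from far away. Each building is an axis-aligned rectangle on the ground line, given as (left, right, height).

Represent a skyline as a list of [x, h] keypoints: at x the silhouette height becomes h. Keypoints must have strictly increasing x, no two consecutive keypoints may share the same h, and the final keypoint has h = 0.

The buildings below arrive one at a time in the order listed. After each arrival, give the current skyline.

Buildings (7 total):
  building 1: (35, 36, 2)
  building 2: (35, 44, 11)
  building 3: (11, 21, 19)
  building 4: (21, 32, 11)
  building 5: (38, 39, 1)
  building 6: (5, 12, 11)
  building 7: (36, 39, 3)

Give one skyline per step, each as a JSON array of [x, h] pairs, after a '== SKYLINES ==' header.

== SKYLINES ==
[[35,2],[36,0]]
[[35,11],[44,0]]
[[11,19],[21,0],[35,11],[44,0]]
[[11,19],[21,11],[32,0],[35,11],[44,0]]
[[11,19],[21,11],[32,0],[35,11],[44,0]]
[[5,11],[11,19],[21,11],[32,0],[35,11],[44,0]]
[[5,11],[11,19],[21,11],[32,0],[35,11],[44,0]]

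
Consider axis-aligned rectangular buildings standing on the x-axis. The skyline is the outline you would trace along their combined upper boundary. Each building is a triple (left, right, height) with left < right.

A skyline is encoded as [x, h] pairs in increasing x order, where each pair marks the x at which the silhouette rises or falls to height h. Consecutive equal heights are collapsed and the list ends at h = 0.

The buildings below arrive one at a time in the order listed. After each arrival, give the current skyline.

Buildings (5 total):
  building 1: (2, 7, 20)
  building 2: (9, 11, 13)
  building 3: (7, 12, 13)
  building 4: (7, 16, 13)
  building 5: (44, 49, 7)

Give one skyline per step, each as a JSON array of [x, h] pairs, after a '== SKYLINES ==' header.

== SKYLINES ==
[[2,20],[7,0]]
[[2,20],[7,0],[9,13],[11,0]]
[[2,20],[7,13],[12,0]]
[[2,20],[7,13],[16,0]]
[[2,20],[7,13],[16,0],[44,7],[49,0]]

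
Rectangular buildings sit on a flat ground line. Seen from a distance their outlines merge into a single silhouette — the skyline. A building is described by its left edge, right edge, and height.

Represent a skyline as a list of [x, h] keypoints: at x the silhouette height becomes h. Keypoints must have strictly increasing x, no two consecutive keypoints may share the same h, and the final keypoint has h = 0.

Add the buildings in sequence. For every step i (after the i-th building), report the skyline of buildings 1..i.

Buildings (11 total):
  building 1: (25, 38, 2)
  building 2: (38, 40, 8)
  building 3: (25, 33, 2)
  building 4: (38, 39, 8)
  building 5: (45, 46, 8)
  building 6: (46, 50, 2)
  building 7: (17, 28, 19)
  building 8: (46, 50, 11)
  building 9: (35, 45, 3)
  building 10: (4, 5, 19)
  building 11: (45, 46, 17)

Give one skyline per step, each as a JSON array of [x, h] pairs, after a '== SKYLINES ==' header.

== SKYLINES ==
[[25,2],[38,0]]
[[25,2],[38,8],[40,0]]
[[25,2],[38,8],[40,0]]
[[25,2],[38,8],[40,0]]
[[25,2],[38,8],[40,0],[45,8],[46,0]]
[[25,2],[38,8],[40,0],[45,8],[46,2],[50,0]]
[[17,19],[28,2],[38,8],[40,0],[45,8],[46,2],[50,0]]
[[17,19],[28,2],[38,8],[40,0],[45,8],[46,11],[50,0]]
[[17,19],[28,2],[35,3],[38,8],[40,3],[45,8],[46,11],[50,0]]
[[4,19],[5,0],[17,19],[28,2],[35,3],[38,8],[40,3],[45,8],[46,11],[50,0]]
[[4,19],[5,0],[17,19],[28,2],[35,3],[38,8],[40,3],[45,17],[46,11],[50,0]]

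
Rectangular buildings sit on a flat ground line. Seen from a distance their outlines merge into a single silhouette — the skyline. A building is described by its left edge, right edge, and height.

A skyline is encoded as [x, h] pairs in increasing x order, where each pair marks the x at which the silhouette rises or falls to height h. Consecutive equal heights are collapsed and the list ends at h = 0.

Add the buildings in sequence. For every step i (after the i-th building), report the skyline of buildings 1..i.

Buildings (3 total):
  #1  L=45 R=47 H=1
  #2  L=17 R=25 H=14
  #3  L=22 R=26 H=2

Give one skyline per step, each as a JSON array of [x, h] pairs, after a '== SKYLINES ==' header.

== SKYLINES ==
[[45,1],[47,0]]
[[17,14],[25,0],[45,1],[47,0]]
[[17,14],[25,2],[26,0],[45,1],[47,0]]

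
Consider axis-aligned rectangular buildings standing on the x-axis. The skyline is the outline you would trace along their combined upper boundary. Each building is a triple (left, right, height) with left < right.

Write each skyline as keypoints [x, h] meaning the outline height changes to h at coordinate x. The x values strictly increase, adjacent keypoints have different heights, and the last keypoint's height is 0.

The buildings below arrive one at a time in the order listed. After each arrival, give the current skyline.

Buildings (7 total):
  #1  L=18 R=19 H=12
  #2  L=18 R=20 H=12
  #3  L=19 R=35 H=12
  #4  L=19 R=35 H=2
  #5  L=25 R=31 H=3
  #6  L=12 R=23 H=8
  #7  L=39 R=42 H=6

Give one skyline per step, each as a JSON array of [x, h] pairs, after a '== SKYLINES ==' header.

== SKYLINES ==
[[18,12],[19,0]]
[[18,12],[20,0]]
[[18,12],[35,0]]
[[18,12],[35,0]]
[[18,12],[35,0]]
[[12,8],[18,12],[35,0]]
[[12,8],[18,12],[35,0],[39,6],[42,0]]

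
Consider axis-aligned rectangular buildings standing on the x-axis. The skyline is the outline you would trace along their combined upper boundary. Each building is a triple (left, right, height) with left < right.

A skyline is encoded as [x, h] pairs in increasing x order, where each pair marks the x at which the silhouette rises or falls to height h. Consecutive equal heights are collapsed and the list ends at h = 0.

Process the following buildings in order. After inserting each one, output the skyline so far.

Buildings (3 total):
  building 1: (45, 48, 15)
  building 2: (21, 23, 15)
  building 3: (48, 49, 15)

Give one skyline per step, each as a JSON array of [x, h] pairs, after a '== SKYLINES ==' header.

== SKYLINES ==
[[45,15],[48,0]]
[[21,15],[23,0],[45,15],[48,0]]
[[21,15],[23,0],[45,15],[49,0]]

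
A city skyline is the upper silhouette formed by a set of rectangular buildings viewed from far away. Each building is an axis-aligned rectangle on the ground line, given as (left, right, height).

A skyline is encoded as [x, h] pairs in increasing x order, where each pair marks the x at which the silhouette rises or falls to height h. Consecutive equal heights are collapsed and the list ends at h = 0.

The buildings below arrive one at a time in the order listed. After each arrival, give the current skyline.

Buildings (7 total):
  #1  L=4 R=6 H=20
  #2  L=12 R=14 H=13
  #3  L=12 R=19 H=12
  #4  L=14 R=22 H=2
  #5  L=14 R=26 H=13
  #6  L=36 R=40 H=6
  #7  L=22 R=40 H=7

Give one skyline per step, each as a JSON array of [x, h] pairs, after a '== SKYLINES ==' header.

== SKYLINES ==
[[4,20],[6,0]]
[[4,20],[6,0],[12,13],[14,0]]
[[4,20],[6,0],[12,13],[14,12],[19,0]]
[[4,20],[6,0],[12,13],[14,12],[19,2],[22,0]]
[[4,20],[6,0],[12,13],[26,0]]
[[4,20],[6,0],[12,13],[26,0],[36,6],[40,0]]
[[4,20],[6,0],[12,13],[26,7],[40,0]]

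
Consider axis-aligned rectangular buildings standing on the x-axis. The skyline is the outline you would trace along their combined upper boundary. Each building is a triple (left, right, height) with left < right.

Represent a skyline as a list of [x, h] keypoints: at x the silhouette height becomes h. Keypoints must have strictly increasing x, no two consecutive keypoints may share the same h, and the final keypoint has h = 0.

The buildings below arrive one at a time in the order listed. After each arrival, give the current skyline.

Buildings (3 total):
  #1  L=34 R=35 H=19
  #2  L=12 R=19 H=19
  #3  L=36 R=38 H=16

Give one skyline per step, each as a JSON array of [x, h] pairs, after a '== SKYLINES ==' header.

== SKYLINES ==
[[34,19],[35,0]]
[[12,19],[19,0],[34,19],[35,0]]
[[12,19],[19,0],[34,19],[35,0],[36,16],[38,0]]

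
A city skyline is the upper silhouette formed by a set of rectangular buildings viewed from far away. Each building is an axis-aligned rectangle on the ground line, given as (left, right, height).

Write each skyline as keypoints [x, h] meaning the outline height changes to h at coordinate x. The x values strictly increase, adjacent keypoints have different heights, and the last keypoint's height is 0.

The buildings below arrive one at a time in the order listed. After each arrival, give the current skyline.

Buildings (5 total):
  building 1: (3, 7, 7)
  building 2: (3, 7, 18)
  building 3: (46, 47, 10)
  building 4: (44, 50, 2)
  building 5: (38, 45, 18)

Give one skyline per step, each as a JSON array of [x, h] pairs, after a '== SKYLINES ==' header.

== SKYLINES ==
[[3,7],[7,0]]
[[3,18],[7,0]]
[[3,18],[7,0],[46,10],[47,0]]
[[3,18],[7,0],[44,2],[46,10],[47,2],[50,0]]
[[3,18],[7,0],[38,18],[45,2],[46,10],[47,2],[50,0]]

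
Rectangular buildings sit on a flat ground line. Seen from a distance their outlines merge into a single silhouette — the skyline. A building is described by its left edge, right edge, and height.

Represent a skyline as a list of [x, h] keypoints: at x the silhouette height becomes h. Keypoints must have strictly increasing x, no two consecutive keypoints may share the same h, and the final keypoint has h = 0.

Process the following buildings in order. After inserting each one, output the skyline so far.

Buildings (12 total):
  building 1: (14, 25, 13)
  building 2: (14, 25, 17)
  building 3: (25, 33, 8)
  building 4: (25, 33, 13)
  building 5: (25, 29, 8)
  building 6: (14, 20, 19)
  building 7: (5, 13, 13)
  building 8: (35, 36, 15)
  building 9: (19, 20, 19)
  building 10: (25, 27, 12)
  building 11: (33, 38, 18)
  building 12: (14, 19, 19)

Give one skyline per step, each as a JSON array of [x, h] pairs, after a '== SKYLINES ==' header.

== SKYLINES ==
[[14,13],[25,0]]
[[14,17],[25,0]]
[[14,17],[25,8],[33,0]]
[[14,17],[25,13],[33,0]]
[[14,17],[25,13],[33,0]]
[[14,19],[20,17],[25,13],[33,0]]
[[5,13],[13,0],[14,19],[20,17],[25,13],[33,0]]
[[5,13],[13,0],[14,19],[20,17],[25,13],[33,0],[35,15],[36,0]]
[[5,13],[13,0],[14,19],[20,17],[25,13],[33,0],[35,15],[36,0]]
[[5,13],[13,0],[14,19],[20,17],[25,13],[33,0],[35,15],[36,0]]
[[5,13],[13,0],[14,19],[20,17],[25,13],[33,18],[38,0]]
[[5,13],[13,0],[14,19],[20,17],[25,13],[33,18],[38,0]]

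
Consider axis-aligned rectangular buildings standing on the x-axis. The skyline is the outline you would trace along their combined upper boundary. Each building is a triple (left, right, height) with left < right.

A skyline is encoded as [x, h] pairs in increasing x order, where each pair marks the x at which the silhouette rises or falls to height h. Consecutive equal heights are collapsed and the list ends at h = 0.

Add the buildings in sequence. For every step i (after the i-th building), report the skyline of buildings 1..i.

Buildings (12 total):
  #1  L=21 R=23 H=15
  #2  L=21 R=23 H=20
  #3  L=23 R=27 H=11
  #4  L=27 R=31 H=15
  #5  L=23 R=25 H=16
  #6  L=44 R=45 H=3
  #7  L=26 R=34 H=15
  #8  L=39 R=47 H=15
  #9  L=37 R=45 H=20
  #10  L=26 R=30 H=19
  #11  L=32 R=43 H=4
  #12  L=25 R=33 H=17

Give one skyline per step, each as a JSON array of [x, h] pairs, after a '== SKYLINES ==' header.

== SKYLINES ==
[[21,15],[23,0]]
[[21,20],[23,0]]
[[21,20],[23,11],[27,0]]
[[21,20],[23,11],[27,15],[31,0]]
[[21,20],[23,16],[25,11],[27,15],[31,0]]
[[21,20],[23,16],[25,11],[27,15],[31,0],[44,3],[45,0]]
[[21,20],[23,16],[25,11],[26,15],[34,0],[44,3],[45,0]]
[[21,20],[23,16],[25,11],[26,15],[34,0],[39,15],[47,0]]
[[21,20],[23,16],[25,11],[26,15],[34,0],[37,20],[45,15],[47,0]]
[[21,20],[23,16],[25,11],[26,19],[30,15],[34,0],[37,20],[45,15],[47,0]]
[[21,20],[23,16],[25,11],[26,19],[30,15],[34,4],[37,20],[45,15],[47,0]]
[[21,20],[23,16],[25,17],[26,19],[30,17],[33,15],[34,4],[37,20],[45,15],[47,0]]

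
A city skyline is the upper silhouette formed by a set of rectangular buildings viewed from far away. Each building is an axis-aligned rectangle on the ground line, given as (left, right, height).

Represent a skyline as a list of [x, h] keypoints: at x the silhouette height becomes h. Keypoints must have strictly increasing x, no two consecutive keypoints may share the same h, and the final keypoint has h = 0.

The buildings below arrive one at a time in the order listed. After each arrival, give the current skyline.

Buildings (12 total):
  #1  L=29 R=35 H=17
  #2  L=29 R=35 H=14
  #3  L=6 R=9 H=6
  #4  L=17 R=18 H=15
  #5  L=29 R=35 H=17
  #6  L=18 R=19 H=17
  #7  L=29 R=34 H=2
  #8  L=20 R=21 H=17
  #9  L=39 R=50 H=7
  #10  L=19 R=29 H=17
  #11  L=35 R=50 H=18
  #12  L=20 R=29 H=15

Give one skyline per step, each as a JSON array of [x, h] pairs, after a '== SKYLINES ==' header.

== SKYLINES ==
[[29,17],[35,0]]
[[29,17],[35,0]]
[[6,6],[9,0],[29,17],[35,0]]
[[6,6],[9,0],[17,15],[18,0],[29,17],[35,0]]
[[6,6],[9,0],[17,15],[18,0],[29,17],[35,0]]
[[6,6],[9,0],[17,15],[18,17],[19,0],[29,17],[35,0]]
[[6,6],[9,0],[17,15],[18,17],[19,0],[29,17],[35,0]]
[[6,6],[9,0],[17,15],[18,17],[19,0],[20,17],[21,0],[29,17],[35,0]]
[[6,6],[9,0],[17,15],[18,17],[19,0],[20,17],[21,0],[29,17],[35,0],[39,7],[50,0]]
[[6,6],[9,0],[17,15],[18,17],[35,0],[39,7],[50,0]]
[[6,6],[9,0],[17,15],[18,17],[35,18],[50,0]]
[[6,6],[9,0],[17,15],[18,17],[35,18],[50,0]]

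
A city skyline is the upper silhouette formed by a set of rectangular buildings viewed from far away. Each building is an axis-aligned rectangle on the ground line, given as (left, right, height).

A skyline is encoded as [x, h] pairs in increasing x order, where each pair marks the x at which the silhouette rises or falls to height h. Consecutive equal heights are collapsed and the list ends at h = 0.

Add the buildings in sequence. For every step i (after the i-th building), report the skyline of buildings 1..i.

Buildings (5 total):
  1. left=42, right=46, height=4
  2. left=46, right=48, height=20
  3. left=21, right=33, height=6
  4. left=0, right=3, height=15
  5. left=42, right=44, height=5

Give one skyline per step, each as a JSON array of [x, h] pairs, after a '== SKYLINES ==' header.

== SKYLINES ==
[[42,4],[46,0]]
[[42,4],[46,20],[48,0]]
[[21,6],[33,0],[42,4],[46,20],[48,0]]
[[0,15],[3,0],[21,6],[33,0],[42,4],[46,20],[48,0]]
[[0,15],[3,0],[21,6],[33,0],[42,5],[44,4],[46,20],[48,0]]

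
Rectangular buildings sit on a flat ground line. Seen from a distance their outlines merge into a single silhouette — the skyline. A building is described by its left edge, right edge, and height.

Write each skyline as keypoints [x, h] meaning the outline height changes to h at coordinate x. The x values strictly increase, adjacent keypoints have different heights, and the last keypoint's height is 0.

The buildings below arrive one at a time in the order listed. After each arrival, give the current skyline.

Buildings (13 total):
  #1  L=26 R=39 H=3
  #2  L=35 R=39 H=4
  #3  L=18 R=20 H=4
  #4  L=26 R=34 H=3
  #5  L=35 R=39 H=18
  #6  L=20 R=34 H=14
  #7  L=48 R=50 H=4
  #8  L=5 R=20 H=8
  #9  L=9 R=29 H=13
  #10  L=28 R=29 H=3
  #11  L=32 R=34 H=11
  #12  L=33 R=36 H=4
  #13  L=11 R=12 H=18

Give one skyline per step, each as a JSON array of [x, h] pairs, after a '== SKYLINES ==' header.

== SKYLINES ==
[[26,3],[39,0]]
[[26,3],[35,4],[39,0]]
[[18,4],[20,0],[26,3],[35,4],[39,0]]
[[18,4],[20,0],[26,3],[35,4],[39,0]]
[[18,4],[20,0],[26,3],[35,18],[39,0]]
[[18,4],[20,14],[34,3],[35,18],[39,0]]
[[18,4],[20,14],[34,3],[35,18],[39,0],[48,4],[50,0]]
[[5,8],[20,14],[34,3],[35,18],[39,0],[48,4],[50,0]]
[[5,8],[9,13],[20,14],[34,3],[35,18],[39,0],[48,4],[50,0]]
[[5,8],[9,13],[20,14],[34,3],[35,18],[39,0],[48,4],[50,0]]
[[5,8],[9,13],[20,14],[34,3],[35,18],[39,0],[48,4],[50,0]]
[[5,8],[9,13],[20,14],[34,4],[35,18],[39,0],[48,4],[50,0]]
[[5,8],[9,13],[11,18],[12,13],[20,14],[34,4],[35,18],[39,0],[48,4],[50,0]]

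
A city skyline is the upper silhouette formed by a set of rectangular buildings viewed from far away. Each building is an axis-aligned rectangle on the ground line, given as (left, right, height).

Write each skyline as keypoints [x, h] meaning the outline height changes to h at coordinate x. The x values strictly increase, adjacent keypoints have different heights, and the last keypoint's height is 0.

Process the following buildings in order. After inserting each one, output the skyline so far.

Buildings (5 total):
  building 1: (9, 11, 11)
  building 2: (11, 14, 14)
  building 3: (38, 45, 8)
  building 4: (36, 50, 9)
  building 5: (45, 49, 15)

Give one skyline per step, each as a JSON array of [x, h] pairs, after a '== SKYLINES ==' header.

== SKYLINES ==
[[9,11],[11,0]]
[[9,11],[11,14],[14,0]]
[[9,11],[11,14],[14,0],[38,8],[45,0]]
[[9,11],[11,14],[14,0],[36,9],[50,0]]
[[9,11],[11,14],[14,0],[36,9],[45,15],[49,9],[50,0]]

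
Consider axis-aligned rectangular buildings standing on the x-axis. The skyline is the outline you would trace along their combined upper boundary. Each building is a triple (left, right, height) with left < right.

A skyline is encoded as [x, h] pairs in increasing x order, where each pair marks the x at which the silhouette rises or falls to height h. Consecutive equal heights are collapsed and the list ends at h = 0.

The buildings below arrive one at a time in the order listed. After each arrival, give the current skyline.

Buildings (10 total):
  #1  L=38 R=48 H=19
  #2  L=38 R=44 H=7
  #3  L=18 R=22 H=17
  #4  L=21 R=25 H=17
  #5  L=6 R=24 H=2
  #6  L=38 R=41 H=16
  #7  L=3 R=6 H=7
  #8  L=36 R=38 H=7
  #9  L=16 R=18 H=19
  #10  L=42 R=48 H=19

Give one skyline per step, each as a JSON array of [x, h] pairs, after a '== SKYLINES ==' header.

== SKYLINES ==
[[38,19],[48,0]]
[[38,19],[48,0]]
[[18,17],[22,0],[38,19],[48,0]]
[[18,17],[25,0],[38,19],[48,0]]
[[6,2],[18,17],[25,0],[38,19],[48,0]]
[[6,2],[18,17],[25,0],[38,19],[48,0]]
[[3,7],[6,2],[18,17],[25,0],[38,19],[48,0]]
[[3,7],[6,2],[18,17],[25,0],[36,7],[38,19],[48,0]]
[[3,7],[6,2],[16,19],[18,17],[25,0],[36,7],[38,19],[48,0]]
[[3,7],[6,2],[16,19],[18,17],[25,0],[36,7],[38,19],[48,0]]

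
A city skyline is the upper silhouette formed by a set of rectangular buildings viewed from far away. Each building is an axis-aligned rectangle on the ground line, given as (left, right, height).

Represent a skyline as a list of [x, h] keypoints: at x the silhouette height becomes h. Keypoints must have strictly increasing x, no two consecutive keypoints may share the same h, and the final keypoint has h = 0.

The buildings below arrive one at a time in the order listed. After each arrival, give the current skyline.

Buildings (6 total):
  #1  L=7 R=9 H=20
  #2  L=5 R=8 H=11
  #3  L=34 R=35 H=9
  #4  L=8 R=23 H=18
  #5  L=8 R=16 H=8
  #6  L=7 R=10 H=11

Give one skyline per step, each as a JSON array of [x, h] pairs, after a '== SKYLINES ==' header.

== SKYLINES ==
[[7,20],[9,0]]
[[5,11],[7,20],[9,0]]
[[5,11],[7,20],[9,0],[34,9],[35,0]]
[[5,11],[7,20],[9,18],[23,0],[34,9],[35,0]]
[[5,11],[7,20],[9,18],[23,0],[34,9],[35,0]]
[[5,11],[7,20],[9,18],[23,0],[34,9],[35,0]]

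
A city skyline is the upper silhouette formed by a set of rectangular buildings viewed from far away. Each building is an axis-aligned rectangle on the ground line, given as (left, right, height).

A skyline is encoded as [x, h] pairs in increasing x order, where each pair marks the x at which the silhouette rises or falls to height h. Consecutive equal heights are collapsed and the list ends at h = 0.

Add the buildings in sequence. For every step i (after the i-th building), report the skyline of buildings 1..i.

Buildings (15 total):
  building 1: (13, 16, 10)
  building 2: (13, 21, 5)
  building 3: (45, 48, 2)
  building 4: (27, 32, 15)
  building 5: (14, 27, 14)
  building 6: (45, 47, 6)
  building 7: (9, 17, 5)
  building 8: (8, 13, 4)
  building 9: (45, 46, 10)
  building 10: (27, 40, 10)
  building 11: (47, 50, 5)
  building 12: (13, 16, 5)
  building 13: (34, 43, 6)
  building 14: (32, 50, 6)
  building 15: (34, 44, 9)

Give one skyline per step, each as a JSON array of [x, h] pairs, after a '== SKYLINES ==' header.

== SKYLINES ==
[[13,10],[16,0]]
[[13,10],[16,5],[21,0]]
[[13,10],[16,5],[21,0],[45,2],[48,0]]
[[13,10],[16,5],[21,0],[27,15],[32,0],[45,2],[48,0]]
[[13,10],[14,14],[27,15],[32,0],[45,2],[48,0]]
[[13,10],[14,14],[27,15],[32,0],[45,6],[47,2],[48,0]]
[[9,5],[13,10],[14,14],[27,15],[32,0],[45,6],[47,2],[48,0]]
[[8,4],[9,5],[13,10],[14,14],[27,15],[32,0],[45,6],[47,2],[48,0]]
[[8,4],[9,5],[13,10],[14,14],[27,15],[32,0],[45,10],[46,6],[47,2],[48,0]]
[[8,4],[9,5],[13,10],[14,14],[27,15],[32,10],[40,0],[45,10],[46,6],[47,2],[48,0]]
[[8,4],[9,5],[13,10],[14,14],[27,15],[32,10],[40,0],[45,10],[46,6],[47,5],[50,0]]
[[8,4],[9,5],[13,10],[14,14],[27,15],[32,10],[40,0],[45,10],[46,6],[47,5],[50,0]]
[[8,4],[9,5],[13,10],[14,14],[27,15],[32,10],[40,6],[43,0],[45,10],[46,6],[47,5],[50,0]]
[[8,4],[9,5],[13,10],[14,14],[27,15],[32,10],[40,6],[45,10],[46,6],[50,0]]
[[8,4],[9,5],[13,10],[14,14],[27,15],[32,10],[40,9],[44,6],[45,10],[46,6],[50,0]]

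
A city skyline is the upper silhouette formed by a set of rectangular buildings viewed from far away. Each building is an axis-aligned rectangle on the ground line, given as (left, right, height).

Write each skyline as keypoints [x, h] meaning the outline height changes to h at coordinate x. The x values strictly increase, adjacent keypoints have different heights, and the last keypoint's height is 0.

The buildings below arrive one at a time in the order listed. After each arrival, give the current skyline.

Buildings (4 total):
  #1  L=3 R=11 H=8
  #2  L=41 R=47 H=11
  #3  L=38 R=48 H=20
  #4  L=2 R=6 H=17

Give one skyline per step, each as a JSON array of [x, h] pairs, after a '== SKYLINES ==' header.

== SKYLINES ==
[[3,8],[11,0]]
[[3,8],[11,0],[41,11],[47,0]]
[[3,8],[11,0],[38,20],[48,0]]
[[2,17],[6,8],[11,0],[38,20],[48,0]]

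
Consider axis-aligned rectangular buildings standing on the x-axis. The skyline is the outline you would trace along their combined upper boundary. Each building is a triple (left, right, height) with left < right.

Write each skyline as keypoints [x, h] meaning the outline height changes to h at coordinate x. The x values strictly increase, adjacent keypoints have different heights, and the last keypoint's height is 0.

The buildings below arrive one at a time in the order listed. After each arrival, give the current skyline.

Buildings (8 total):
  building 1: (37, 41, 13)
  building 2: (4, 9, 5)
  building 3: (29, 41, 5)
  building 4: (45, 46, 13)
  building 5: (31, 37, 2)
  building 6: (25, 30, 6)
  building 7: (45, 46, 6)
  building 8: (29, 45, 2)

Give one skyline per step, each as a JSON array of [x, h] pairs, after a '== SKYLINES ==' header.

== SKYLINES ==
[[37,13],[41,0]]
[[4,5],[9,0],[37,13],[41,0]]
[[4,5],[9,0],[29,5],[37,13],[41,0]]
[[4,5],[9,0],[29,5],[37,13],[41,0],[45,13],[46,0]]
[[4,5],[9,0],[29,5],[37,13],[41,0],[45,13],[46,0]]
[[4,5],[9,0],[25,6],[30,5],[37,13],[41,0],[45,13],[46,0]]
[[4,5],[9,0],[25,6],[30,5],[37,13],[41,0],[45,13],[46,0]]
[[4,5],[9,0],[25,6],[30,5],[37,13],[41,2],[45,13],[46,0]]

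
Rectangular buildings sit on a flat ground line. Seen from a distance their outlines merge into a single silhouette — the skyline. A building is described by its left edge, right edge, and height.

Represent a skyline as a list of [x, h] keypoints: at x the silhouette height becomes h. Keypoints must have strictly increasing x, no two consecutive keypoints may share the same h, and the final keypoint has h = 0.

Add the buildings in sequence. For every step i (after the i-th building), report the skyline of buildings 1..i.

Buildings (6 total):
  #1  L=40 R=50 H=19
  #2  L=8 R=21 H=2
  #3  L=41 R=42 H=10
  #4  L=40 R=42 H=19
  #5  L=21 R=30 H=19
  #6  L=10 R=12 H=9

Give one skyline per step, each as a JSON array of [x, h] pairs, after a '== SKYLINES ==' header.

== SKYLINES ==
[[40,19],[50,0]]
[[8,2],[21,0],[40,19],[50,0]]
[[8,2],[21,0],[40,19],[50,0]]
[[8,2],[21,0],[40,19],[50,0]]
[[8,2],[21,19],[30,0],[40,19],[50,0]]
[[8,2],[10,9],[12,2],[21,19],[30,0],[40,19],[50,0]]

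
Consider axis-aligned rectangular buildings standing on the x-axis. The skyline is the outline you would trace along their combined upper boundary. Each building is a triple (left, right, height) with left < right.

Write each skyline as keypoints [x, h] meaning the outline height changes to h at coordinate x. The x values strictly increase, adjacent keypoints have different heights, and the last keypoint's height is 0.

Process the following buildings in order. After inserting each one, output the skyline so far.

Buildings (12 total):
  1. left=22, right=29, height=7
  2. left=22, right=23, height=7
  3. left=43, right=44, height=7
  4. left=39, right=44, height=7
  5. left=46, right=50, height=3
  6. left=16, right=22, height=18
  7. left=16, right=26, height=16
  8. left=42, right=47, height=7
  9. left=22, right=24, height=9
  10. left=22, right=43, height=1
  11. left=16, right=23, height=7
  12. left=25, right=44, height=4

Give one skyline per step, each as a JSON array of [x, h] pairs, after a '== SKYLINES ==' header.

== SKYLINES ==
[[22,7],[29,0]]
[[22,7],[29,0]]
[[22,7],[29,0],[43,7],[44,0]]
[[22,7],[29,0],[39,7],[44,0]]
[[22,7],[29,0],[39,7],[44,0],[46,3],[50,0]]
[[16,18],[22,7],[29,0],[39,7],[44,0],[46,3],[50,0]]
[[16,18],[22,16],[26,7],[29,0],[39,7],[44,0],[46,3],[50,0]]
[[16,18],[22,16],[26,7],[29,0],[39,7],[47,3],[50,0]]
[[16,18],[22,16],[26,7],[29,0],[39,7],[47,3],[50,0]]
[[16,18],[22,16],[26,7],[29,1],[39,7],[47,3],[50,0]]
[[16,18],[22,16],[26,7],[29,1],[39,7],[47,3],[50,0]]
[[16,18],[22,16],[26,7],[29,4],[39,7],[47,3],[50,0]]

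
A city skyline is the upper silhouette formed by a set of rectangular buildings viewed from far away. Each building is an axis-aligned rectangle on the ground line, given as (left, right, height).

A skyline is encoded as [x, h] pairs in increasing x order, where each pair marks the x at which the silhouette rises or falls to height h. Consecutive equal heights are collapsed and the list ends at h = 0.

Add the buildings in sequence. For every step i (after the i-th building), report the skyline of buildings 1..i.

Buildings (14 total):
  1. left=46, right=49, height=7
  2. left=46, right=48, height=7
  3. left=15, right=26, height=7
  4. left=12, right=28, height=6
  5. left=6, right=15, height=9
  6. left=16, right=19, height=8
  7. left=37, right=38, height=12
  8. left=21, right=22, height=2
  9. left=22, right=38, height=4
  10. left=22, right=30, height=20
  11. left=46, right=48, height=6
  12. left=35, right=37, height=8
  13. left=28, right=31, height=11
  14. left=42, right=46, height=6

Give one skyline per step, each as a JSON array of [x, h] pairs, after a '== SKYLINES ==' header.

== SKYLINES ==
[[46,7],[49,0]]
[[46,7],[49,0]]
[[15,7],[26,0],[46,7],[49,0]]
[[12,6],[15,7],[26,6],[28,0],[46,7],[49,0]]
[[6,9],[15,7],[26,6],[28,0],[46,7],[49,0]]
[[6,9],[15,7],[16,8],[19,7],[26,6],[28,0],[46,7],[49,0]]
[[6,9],[15,7],[16,8],[19,7],[26,6],[28,0],[37,12],[38,0],[46,7],[49,0]]
[[6,9],[15,7],[16,8],[19,7],[26,6],[28,0],[37,12],[38,0],[46,7],[49,0]]
[[6,9],[15,7],[16,8],[19,7],[26,6],[28,4],[37,12],[38,0],[46,7],[49,0]]
[[6,9],[15,7],[16,8],[19,7],[22,20],[30,4],[37,12],[38,0],[46,7],[49,0]]
[[6,9],[15,7],[16,8],[19,7],[22,20],[30,4],[37,12],[38,0],[46,7],[49,0]]
[[6,9],[15,7],[16,8],[19,7],[22,20],[30,4],[35,8],[37,12],[38,0],[46,7],[49,0]]
[[6,9],[15,7],[16,8],[19,7],[22,20],[30,11],[31,4],[35,8],[37,12],[38,0],[46,7],[49,0]]
[[6,9],[15,7],[16,8],[19,7],[22,20],[30,11],[31,4],[35,8],[37,12],[38,0],[42,6],[46,7],[49,0]]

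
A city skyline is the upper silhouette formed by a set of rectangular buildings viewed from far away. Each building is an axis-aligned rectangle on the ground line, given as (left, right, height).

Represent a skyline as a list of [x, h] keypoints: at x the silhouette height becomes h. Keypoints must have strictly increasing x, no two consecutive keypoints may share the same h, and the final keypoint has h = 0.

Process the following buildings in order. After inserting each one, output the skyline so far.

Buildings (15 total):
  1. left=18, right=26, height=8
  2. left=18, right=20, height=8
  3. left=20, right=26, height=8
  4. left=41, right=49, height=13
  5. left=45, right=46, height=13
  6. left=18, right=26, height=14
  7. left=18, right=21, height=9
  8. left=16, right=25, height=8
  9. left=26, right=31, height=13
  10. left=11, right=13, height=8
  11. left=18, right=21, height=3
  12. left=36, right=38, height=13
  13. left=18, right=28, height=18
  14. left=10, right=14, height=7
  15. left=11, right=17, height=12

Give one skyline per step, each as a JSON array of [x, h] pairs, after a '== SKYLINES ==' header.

== SKYLINES ==
[[18,8],[26,0]]
[[18,8],[26,0]]
[[18,8],[26,0]]
[[18,8],[26,0],[41,13],[49,0]]
[[18,8],[26,0],[41,13],[49,0]]
[[18,14],[26,0],[41,13],[49,0]]
[[18,14],[26,0],[41,13],[49,0]]
[[16,8],[18,14],[26,0],[41,13],[49,0]]
[[16,8],[18,14],[26,13],[31,0],[41,13],[49,0]]
[[11,8],[13,0],[16,8],[18,14],[26,13],[31,0],[41,13],[49,0]]
[[11,8],[13,0],[16,8],[18,14],[26,13],[31,0],[41,13],[49,0]]
[[11,8],[13,0],[16,8],[18,14],[26,13],[31,0],[36,13],[38,0],[41,13],[49,0]]
[[11,8],[13,0],[16,8],[18,18],[28,13],[31,0],[36,13],[38,0],[41,13],[49,0]]
[[10,7],[11,8],[13,7],[14,0],[16,8],[18,18],[28,13],[31,0],[36,13],[38,0],[41,13],[49,0]]
[[10,7],[11,12],[17,8],[18,18],[28,13],[31,0],[36,13],[38,0],[41,13],[49,0]]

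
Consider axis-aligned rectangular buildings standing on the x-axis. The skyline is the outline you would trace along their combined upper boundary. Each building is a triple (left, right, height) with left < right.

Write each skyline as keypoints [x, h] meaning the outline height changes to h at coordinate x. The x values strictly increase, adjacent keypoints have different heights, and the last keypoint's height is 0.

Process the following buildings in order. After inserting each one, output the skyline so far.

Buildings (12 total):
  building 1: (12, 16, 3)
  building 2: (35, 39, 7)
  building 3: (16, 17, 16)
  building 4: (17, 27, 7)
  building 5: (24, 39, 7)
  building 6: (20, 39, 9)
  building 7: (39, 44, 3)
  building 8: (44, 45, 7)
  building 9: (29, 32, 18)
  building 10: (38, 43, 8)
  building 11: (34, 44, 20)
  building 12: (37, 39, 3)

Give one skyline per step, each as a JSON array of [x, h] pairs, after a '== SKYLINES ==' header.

== SKYLINES ==
[[12,3],[16,0]]
[[12,3],[16,0],[35,7],[39,0]]
[[12,3],[16,16],[17,0],[35,7],[39,0]]
[[12,3],[16,16],[17,7],[27,0],[35,7],[39,0]]
[[12,3],[16,16],[17,7],[39,0]]
[[12,3],[16,16],[17,7],[20,9],[39,0]]
[[12,3],[16,16],[17,7],[20,9],[39,3],[44,0]]
[[12,3],[16,16],[17,7],[20,9],[39,3],[44,7],[45,0]]
[[12,3],[16,16],[17,7],[20,9],[29,18],[32,9],[39,3],[44,7],[45,0]]
[[12,3],[16,16],[17,7],[20,9],[29,18],[32,9],[39,8],[43,3],[44,7],[45,0]]
[[12,3],[16,16],[17,7],[20,9],[29,18],[32,9],[34,20],[44,7],[45,0]]
[[12,3],[16,16],[17,7],[20,9],[29,18],[32,9],[34,20],[44,7],[45,0]]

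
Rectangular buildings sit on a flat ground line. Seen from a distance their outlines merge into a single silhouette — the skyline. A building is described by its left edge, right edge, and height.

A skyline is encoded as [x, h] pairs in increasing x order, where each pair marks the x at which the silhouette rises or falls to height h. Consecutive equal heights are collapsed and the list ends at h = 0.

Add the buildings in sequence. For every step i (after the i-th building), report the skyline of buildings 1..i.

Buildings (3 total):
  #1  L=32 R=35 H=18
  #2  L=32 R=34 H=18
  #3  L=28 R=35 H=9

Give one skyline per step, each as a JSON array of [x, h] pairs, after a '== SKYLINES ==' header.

== SKYLINES ==
[[32,18],[35,0]]
[[32,18],[35,0]]
[[28,9],[32,18],[35,0]]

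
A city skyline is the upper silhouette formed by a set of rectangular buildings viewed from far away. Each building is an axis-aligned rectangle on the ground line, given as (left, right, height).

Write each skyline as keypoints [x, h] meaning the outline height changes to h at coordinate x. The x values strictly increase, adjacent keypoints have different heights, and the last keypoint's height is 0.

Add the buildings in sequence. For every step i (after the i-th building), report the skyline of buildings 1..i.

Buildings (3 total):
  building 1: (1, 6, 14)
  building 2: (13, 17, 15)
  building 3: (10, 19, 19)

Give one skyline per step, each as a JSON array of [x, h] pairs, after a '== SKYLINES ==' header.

== SKYLINES ==
[[1,14],[6,0]]
[[1,14],[6,0],[13,15],[17,0]]
[[1,14],[6,0],[10,19],[19,0]]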